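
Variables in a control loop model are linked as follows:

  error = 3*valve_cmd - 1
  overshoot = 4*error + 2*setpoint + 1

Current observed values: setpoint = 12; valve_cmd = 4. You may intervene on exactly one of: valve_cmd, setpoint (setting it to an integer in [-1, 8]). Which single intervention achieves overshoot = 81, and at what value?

Intervening on valve_cmd: with other inputs at their observed values, overshoot = 12*valve_cmd + 21. Solving for 81 gives valve_cmd = 5, within [-1, 8].
Intervening on setpoint: overshoot = 2*setpoint + 45. Reaching 81 requires setpoint = 18, outside [-1, 8].

set valve_cmd = 5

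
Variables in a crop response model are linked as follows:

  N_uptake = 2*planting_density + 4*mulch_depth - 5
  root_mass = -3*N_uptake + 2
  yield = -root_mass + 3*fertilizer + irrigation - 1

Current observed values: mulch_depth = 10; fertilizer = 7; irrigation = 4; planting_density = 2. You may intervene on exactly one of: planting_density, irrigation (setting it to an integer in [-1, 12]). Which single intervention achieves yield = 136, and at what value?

set irrigation = 1

Intervening on planting_density: yield = 6*planting_density + 127. Reaching 136 requires planting_density = 3/2, not an integer.
Intervening on irrigation: with other inputs at their observed values, yield = irrigation + 135. Solving for 136 gives irrigation = 1, within [-1, 12].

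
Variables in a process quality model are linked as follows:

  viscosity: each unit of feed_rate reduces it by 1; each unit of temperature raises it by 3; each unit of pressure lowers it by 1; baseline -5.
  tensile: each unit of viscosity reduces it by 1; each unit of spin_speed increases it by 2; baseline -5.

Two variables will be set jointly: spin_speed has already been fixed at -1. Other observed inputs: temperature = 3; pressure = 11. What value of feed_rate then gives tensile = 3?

feed_rate = 3

With spin_speed held at -1:
Substituting into the viscosity equation gives viscosity = -feed_rate - 7.
Substituting into the tensile equation gives tensile = feed_rate.
Solve feed_rate = 3: feed_rate = 3 / 1 = 3.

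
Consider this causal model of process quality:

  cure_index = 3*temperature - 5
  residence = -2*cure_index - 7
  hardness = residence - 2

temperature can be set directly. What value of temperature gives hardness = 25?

Substituting into the residence equation gives residence = -6*temperature + 3.
This gives hardness = -6*temperature + 1.
Solve -6*temperature + 1 = 25: temperature = (25 - 1) / -6 = -4.

temperature = -4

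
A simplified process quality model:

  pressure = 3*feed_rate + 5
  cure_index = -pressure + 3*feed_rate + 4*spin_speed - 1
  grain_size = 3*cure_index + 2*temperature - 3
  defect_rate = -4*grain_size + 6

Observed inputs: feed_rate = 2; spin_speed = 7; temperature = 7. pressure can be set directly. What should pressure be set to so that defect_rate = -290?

pressure = 12

Intervening on pressure fixes its value directly, overriding its dependence on feed_rate.
Substituting into the cure_index equation gives cure_index = -pressure + 33.
Substituting into the grain_size equation gives grain_size = -3*pressure + 110.
Substituting into the defect_rate equation gives defect_rate = 12*pressure - 434.
Solve 12*pressure - 434 = -290: pressure = (-290 + 434) / 12 = 12.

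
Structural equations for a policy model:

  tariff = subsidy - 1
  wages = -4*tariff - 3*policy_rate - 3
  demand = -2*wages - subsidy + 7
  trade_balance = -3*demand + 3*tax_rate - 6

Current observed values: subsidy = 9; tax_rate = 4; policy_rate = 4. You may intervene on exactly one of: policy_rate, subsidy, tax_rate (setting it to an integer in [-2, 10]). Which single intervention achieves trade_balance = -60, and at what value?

Intervening on policy_rate: trade_balance = -18*policy_rate - 198. Reaching -60 requires policy_rate = -23/3, not an integer.
Intervening on subsidy: with other inputs at their observed values, trade_balance = -21*subsidy - 81. Solving for -60 gives subsidy = -1, within [-2, 10].
Intervening on tax_rate: trade_balance = 3*tax_rate - 282. Reaching -60 requires tax_rate = 74, outside [-2, 10].

set subsidy = -1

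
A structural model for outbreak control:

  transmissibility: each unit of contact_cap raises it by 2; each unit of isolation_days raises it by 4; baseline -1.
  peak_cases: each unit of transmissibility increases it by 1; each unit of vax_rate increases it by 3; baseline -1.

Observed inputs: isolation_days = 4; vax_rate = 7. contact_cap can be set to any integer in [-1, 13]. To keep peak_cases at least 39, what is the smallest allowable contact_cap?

Substituting into the transmissibility equation gives transmissibility = 2*contact_cap + 15.
So peak_cases = 2*contact_cap + 35.
Require 2*contact_cap + 35 ≥ 39, so contact_cap ≥ 2.
The smallest integer in [-1, 13] satisfying this is 2.

contact_cap = 2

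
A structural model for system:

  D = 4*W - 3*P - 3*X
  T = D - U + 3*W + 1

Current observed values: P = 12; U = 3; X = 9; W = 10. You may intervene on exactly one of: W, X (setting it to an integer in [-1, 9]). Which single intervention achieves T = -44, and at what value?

Intervening on W: with other inputs at their observed values, T = 7*W - 65. Solving for -44 gives W = 3, within [-1, 9].
Intervening on X: T = -3*X + 32. Reaching -44 requires X = 76/3, not an integer.

set W = 3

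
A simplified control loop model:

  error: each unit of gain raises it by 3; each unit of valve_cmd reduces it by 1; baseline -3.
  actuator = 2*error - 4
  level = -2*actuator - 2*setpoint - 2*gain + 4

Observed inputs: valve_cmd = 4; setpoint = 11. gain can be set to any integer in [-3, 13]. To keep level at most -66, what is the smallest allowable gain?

Substituting into the error equation gives error = 3*gain - 7.
Substituting into the actuator equation gives actuator = 6*gain - 18.
Substituting into the level equation gives level = -14*gain + 18.
Require -14*gain + 18 ≤ -66, so gain ≥ 6.
The smallest integer in [-3, 13] satisfying this is 6.

gain = 6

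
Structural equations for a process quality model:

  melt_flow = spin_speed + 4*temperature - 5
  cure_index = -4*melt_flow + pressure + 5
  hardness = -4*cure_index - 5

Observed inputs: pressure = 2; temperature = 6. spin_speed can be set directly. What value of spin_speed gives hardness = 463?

Substituting into the melt_flow equation gives melt_flow = spin_speed + 19.
So cure_index = -4*spin_speed - 69.
Substituting into the hardness equation gives hardness = 16*spin_speed + 271.
Solve 16*spin_speed + 271 = 463: spin_speed = (463 - 271) / 16 = 12.

spin_speed = 12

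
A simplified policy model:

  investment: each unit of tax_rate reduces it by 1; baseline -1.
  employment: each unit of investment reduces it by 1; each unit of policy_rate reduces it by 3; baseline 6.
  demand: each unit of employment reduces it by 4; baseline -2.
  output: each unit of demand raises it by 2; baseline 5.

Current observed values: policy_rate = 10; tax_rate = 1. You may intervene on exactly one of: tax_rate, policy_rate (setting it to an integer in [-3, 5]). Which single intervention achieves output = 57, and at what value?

set policy_rate = 5

Intervening on tax_rate: output = -8*tax_rate + 185. Reaching 57 requires tax_rate = 16, outside [-3, 5].
Intervening on policy_rate: with other inputs at their observed values, output = 24*policy_rate - 63. Solving for 57 gives policy_rate = 5, within [-3, 5].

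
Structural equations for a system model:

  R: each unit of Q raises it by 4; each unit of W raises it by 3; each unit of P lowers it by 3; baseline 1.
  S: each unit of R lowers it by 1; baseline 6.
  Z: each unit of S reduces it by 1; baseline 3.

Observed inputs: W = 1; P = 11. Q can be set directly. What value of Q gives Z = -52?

Substituting into the R equation gives R = 4*Q - 29.
Substituting into the S equation gives S = -4*Q + 35.
Substituting into the Z equation gives Z = 4*Q - 32.
Solve 4*Q - 32 = -52: Q = (-52 + 32) / 4 = -5.

Q = -5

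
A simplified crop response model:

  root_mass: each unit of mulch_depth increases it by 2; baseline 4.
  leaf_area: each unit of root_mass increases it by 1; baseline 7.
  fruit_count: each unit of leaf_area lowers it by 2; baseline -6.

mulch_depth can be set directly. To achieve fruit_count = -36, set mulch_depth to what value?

mulch_depth = 2

Substituting into the leaf_area equation gives leaf_area = 2*mulch_depth + 11.
Substituting into the fruit_count equation gives fruit_count = -4*mulch_depth - 28.
Solve -4*mulch_depth - 28 = -36: mulch_depth = (-36 + 28) / -4 = 2.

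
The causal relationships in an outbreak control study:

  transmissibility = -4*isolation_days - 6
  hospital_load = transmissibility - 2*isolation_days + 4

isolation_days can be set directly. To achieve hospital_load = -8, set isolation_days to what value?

isolation_days = 1

Substituting into the hospital_load equation gives hospital_load = -6*isolation_days - 2.
Solve -6*isolation_days - 2 = -8: isolation_days = (-8 + 2) / -6 = 1.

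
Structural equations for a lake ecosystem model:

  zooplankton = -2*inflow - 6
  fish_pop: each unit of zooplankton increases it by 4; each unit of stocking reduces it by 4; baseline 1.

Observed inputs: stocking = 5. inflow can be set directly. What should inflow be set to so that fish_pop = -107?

inflow = 8

Substituting into the fish_pop equation gives fish_pop = -8*inflow - 43.
Solve -8*inflow - 43 = -107: inflow = (-107 + 43) / -8 = 8.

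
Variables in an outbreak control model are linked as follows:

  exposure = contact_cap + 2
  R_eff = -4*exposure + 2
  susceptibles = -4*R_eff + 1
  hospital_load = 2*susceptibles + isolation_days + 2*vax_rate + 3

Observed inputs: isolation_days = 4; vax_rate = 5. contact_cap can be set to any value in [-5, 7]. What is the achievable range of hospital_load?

Substituting into the R_eff equation gives R_eff = -4*contact_cap - 6.
Substituting into the susceptibles equation gives susceptibles = 16*contact_cap + 25.
Substituting into the hospital_load equation gives hospital_load = 32*contact_cap + 67.
Linear in contact_cap, so extremes are at the endpoints: contact_cap = -5 gives hospital_load = -93; contact_cap = 7 gives hospital_load = 291.

-93 to 291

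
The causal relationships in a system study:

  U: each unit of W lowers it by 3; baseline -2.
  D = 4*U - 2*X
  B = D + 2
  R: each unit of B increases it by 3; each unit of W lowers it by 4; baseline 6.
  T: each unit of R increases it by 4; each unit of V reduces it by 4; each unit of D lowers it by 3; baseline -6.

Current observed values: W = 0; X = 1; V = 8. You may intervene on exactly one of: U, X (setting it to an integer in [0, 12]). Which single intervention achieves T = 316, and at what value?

set U = 9

Intervening on U: with other inputs at their observed values, T = 36*U - 8. Solving for 316 gives U = 9, within [0, 12].
Intervening on X: T = -18*X - 62. Reaching 316 requires X = -21, outside [0, 12].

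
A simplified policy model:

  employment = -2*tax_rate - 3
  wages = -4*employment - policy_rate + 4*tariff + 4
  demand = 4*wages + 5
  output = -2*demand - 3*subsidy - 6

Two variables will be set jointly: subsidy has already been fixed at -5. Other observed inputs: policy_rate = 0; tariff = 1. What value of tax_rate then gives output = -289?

With subsidy held at -5:
Substituting into the wages equation gives wages = 8*tax_rate + 20.
Substituting into the demand equation gives demand = 32*tax_rate + 85.
Substituting into the output equation gives output = -64*tax_rate - 161.
Solve -64*tax_rate - 161 = -289: tax_rate = (-289 + 161) / -64 = 2.

tax_rate = 2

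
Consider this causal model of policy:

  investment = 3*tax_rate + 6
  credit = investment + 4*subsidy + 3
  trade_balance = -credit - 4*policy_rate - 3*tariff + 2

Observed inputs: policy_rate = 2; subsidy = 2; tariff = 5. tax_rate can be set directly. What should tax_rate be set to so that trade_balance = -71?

Substituting into the credit equation gives credit = 3*tax_rate + 17.
This gives trade_balance = -3*tax_rate - 38.
Solve -3*tax_rate - 38 = -71: tax_rate = (-71 + 38) / -3 = 11.

tax_rate = 11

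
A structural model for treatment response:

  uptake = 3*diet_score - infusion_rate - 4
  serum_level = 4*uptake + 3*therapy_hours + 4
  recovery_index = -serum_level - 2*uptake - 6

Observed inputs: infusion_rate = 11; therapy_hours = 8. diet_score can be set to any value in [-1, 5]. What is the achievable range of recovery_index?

-34 to 74

Substituting into the uptake equation gives uptake = 3*diet_score - 15.
Substituting into the serum_level equation gives serum_level = 12*diet_score - 32.
Substituting into the recovery_index equation gives recovery_index = -18*diet_score + 56.
Linear in diet_score, so extremes are at the endpoints: diet_score = -1 gives recovery_index = 74; diet_score = 5 gives recovery_index = -34.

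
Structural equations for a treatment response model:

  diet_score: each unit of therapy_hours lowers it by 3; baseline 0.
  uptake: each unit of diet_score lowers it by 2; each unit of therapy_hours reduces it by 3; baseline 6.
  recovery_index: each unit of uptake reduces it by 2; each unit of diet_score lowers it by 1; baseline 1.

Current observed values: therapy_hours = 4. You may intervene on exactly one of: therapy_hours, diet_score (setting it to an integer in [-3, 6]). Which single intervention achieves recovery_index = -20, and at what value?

set therapy_hours = 3

Intervening on therapy_hours: with other inputs at their observed values, recovery_index = -3*therapy_hours - 11. Solving for -20 gives therapy_hours = 3, within [-3, 6].
Intervening on diet_score: recovery_index = 3*diet_score + 13. Reaching -20 requires diet_score = -11, outside [-3, 6].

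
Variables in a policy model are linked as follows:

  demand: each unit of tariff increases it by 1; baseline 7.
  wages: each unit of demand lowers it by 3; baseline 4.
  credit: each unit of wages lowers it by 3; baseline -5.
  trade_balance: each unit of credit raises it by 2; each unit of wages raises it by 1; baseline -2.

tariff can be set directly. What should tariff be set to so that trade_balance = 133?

Substituting into the wages equation gives wages = -3*tariff - 17.
Substituting into the credit equation gives credit = 9*tariff + 46.
Substituting into the trade_balance equation gives trade_balance = 15*tariff + 73.
Solve 15*tariff + 73 = 133: tariff = (133 - 73) / 15 = 4.

tariff = 4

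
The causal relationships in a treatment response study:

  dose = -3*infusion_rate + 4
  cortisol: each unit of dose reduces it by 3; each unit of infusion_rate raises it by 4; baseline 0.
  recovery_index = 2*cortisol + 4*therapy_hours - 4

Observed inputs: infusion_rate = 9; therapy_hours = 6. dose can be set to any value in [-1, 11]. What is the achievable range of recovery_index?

Intervening on dose fixes its value directly, overriding its dependence on infusion_rate.
Substituting into the cortisol equation gives cortisol = -3*dose + 36.
Substituting into the recovery_index equation gives recovery_index = -6*dose + 92.
Linear in dose, so extremes are at the endpoints: dose = -1 gives recovery_index = 98; dose = 11 gives recovery_index = 26.

26 to 98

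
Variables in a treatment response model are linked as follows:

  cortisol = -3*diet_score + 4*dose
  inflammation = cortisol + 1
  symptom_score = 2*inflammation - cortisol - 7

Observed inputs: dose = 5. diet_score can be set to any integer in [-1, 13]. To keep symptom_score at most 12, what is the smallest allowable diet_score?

diet_score = 1

Substituting into the cortisol equation gives cortisol = -3*diet_score + 20.
Substituting into the inflammation equation gives inflammation = -3*diet_score + 21.
Substituting into the symptom_score equation gives symptom_score = -3*diet_score + 15.
Require -3*diet_score + 15 ≤ 12, so diet_score ≥ 1.
The smallest integer in [-1, 13] satisfying this is 1.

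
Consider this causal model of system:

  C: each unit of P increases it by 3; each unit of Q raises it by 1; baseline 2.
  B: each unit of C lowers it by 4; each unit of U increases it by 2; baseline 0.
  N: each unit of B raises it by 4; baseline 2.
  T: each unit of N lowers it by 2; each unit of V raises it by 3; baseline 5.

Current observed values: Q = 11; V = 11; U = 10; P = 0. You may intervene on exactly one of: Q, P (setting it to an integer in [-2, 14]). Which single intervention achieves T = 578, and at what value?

set P = 3

Intervening on Q: T = 32*Q - 62. Reaching 578 requires Q = 20, outside [-2, 14].
Intervening on P: with other inputs at their observed values, T = 96*P + 290. Solving for 578 gives P = 3, within [-2, 14].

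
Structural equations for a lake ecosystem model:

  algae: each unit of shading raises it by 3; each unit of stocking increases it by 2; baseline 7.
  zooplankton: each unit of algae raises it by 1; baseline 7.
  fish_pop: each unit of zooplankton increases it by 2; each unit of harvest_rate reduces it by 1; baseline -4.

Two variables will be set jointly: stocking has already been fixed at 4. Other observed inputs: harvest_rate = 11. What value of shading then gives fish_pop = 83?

shading = 9

With stocking held at 4:
Substituting into the algae equation gives algae = 3*shading + 15.
Substituting into the zooplankton equation gives zooplankton = 3*shading + 22.
This gives fish_pop = 6*shading + 29.
Solve 6*shading + 29 = 83: shading = (83 - 29) / 6 = 9.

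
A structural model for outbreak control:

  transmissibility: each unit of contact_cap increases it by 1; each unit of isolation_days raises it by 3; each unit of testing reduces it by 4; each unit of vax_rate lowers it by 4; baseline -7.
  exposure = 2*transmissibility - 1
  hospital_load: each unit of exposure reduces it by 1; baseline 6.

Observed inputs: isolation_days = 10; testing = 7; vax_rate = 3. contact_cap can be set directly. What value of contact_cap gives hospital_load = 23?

Substituting into the transmissibility equation gives transmissibility = contact_cap - 17.
This gives exposure = 2*contact_cap - 35.
Substituting into the hospital_load equation gives hospital_load = -2*contact_cap + 41.
Solve -2*contact_cap + 41 = 23: contact_cap = (23 - 41) / -2 = 9.

contact_cap = 9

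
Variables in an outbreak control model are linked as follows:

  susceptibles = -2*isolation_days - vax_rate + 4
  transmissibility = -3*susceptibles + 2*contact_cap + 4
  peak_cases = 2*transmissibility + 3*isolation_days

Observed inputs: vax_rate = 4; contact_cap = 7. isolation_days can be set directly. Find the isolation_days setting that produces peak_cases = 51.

Substituting into the susceptibles equation gives susceptibles = -2*isolation_days.
This gives transmissibility = 6*isolation_days + 18.
Substituting into the peak_cases equation gives peak_cases = 15*isolation_days + 36.
Solve 15*isolation_days + 36 = 51: isolation_days = (51 - 36) / 15 = 1.

isolation_days = 1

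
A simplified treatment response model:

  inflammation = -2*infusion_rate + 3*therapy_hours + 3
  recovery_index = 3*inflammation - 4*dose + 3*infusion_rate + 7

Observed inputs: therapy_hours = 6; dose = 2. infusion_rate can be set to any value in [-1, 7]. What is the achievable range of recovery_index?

41 to 65

Substituting into the inflammation equation gives inflammation = -2*infusion_rate + 21.
Substituting into the recovery_index equation gives recovery_index = -3*infusion_rate + 62.
Linear in infusion_rate, so extremes are at the endpoints: infusion_rate = -1 gives recovery_index = 65; infusion_rate = 7 gives recovery_index = 41.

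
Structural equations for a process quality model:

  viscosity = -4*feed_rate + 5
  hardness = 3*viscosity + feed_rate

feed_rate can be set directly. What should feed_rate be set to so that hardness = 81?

feed_rate = -6

Substituting into the hardness equation gives hardness = -11*feed_rate + 15.
Solve -11*feed_rate + 15 = 81: feed_rate = (81 - 15) / -11 = -6.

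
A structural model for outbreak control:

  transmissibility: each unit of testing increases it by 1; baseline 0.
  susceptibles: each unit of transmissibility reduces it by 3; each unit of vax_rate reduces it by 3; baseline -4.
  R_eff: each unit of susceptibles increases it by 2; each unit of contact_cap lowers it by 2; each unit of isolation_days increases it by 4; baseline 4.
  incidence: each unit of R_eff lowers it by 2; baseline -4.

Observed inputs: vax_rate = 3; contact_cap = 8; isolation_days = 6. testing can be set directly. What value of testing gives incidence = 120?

testing = 8

Substituting into the susceptibles equation gives susceptibles = -3*testing - 13.
So R_eff = -6*testing - 14.
incidence becomes 12*testing + 24.
Solve 12*testing + 24 = 120: testing = (120 - 24) / 12 = 8.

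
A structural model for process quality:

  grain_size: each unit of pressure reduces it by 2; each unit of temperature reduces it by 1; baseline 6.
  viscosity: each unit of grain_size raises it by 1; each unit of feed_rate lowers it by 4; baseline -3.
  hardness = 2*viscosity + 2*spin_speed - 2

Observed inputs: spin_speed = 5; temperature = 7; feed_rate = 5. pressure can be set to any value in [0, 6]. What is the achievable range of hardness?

-64 to -40

Substituting into the grain_size equation gives grain_size = -2*pressure - 1.
Substituting into the viscosity equation gives viscosity = -2*pressure - 24.
Substituting into the hardness equation gives hardness = -4*pressure - 40.
Linear in pressure, so extremes are at the endpoints: pressure = 0 gives hardness = -40; pressure = 6 gives hardness = -64.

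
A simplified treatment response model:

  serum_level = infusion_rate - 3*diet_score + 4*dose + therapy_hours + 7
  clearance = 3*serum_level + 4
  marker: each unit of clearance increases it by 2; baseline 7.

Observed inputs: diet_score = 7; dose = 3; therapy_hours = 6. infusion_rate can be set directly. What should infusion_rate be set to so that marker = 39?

Substituting into the serum_level equation gives serum_level = infusion_rate + 4.
Substituting into the clearance equation gives clearance = 3*infusion_rate + 16.
Substituting into the marker equation gives marker = 6*infusion_rate + 39.
Solve 6*infusion_rate + 39 = 39: infusion_rate = (39 - 39) / 6 = 0.

infusion_rate = 0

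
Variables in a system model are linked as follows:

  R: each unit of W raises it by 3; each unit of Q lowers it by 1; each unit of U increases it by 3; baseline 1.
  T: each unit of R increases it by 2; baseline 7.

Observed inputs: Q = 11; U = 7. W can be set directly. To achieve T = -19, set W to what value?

W = -8

Substituting into the R equation gives R = 3*W + 11.
Substituting into the T equation gives T = 6*W + 29.
Solve 6*W + 29 = -19: W = (-19 - 29) / 6 = -8.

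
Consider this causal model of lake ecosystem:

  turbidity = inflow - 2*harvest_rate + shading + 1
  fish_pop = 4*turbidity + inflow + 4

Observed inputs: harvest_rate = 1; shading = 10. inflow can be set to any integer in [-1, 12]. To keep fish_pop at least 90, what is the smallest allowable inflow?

Substituting into the turbidity equation gives turbidity = inflow + 9.
So fish_pop = 5*inflow + 40.
Require 5*inflow + 40 ≥ 90, so inflow ≥ 10.
The smallest integer in [-1, 12] satisfying this is 10.

inflow = 10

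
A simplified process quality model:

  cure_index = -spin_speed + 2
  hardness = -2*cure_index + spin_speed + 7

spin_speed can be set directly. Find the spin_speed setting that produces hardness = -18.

Substituting into the hardness equation gives hardness = 3*spin_speed + 3.
Solve 3*spin_speed + 3 = -18: spin_speed = (-18 - 3) / 3 = -7.

spin_speed = -7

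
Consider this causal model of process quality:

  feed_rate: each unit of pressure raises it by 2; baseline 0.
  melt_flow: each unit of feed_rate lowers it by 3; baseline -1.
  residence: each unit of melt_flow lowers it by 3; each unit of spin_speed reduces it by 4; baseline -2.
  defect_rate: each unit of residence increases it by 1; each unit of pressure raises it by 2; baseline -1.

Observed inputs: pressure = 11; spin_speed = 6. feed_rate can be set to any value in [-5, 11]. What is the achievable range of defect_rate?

-47 to 97

Intervening on feed_rate fixes its value directly, overriding its dependence on pressure.
Substituting into the residence equation gives residence = 9*feed_rate - 23.
So defect_rate = 9*feed_rate - 2.
Linear in feed_rate, so extremes are at the endpoints: feed_rate = -5 gives defect_rate = -47; feed_rate = 11 gives defect_rate = 97.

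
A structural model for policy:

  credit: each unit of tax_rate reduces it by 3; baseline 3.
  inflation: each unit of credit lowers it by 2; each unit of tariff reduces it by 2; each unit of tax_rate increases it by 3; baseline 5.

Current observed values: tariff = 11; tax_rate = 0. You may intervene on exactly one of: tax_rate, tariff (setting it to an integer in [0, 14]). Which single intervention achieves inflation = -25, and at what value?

set tariff = 12

Intervening on tax_rate: inflation = 9*tax_rate - 23. Reaching -25 requires tax_rate = -2/9, not an integer.
Intervening on tariff: with other inputs at their observed values, inflation = -2*tariff - 1. Solving for -25 gives tariff = 12, within [0, 14].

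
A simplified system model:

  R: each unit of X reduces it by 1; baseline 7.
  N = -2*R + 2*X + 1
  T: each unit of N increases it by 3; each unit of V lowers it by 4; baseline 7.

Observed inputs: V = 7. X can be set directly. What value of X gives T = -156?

X = -8

Substituting into the N equation gives N = 4*X - 13.
Substituting into the T equation gives T = 12*X - 60.
Solve 12*X - 60 = -156: X = (-156 + 60) / 12 = -8.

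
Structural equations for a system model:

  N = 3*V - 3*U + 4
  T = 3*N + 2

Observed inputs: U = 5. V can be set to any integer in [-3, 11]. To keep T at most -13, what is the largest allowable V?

V = 2

Substituting into the N equation gives N = 3*V - 11.
Substituting into the T equation gives T = 9*V - 31.
Require 9*V - 31 ≤ -13, so V ≤ 2.
The largest integer in [-3, 11] satisfying this is 2.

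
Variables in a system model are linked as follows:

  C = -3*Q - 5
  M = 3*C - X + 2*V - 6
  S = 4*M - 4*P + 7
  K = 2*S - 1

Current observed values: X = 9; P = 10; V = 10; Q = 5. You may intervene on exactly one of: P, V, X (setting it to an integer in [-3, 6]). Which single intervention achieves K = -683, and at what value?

set V = -1

Intervening on P: K = -8*P - 427. Reaching -683 requires P = 32, outside [-3, 6].
Intervening on V: with other inputs at their observed values, K = 16*V - 667. Solving for -683 gives V = -1, within [-3, 6].
Intervening on X: K = -8*X - 435. Reaching -683 requires X = 31, outside [-3, 6].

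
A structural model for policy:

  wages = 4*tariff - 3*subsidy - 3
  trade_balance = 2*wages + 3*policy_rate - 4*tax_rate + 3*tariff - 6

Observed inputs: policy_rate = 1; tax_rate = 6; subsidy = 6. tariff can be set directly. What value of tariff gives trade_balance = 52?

Substituting into the wages equation gives wages = 4*tariff - 21.
trade_balance becomes 11*tariff - 69.
Solve 11*tariff - 69 = 52: tariff = (52 + 69) / 11 = 11.

tariff = 11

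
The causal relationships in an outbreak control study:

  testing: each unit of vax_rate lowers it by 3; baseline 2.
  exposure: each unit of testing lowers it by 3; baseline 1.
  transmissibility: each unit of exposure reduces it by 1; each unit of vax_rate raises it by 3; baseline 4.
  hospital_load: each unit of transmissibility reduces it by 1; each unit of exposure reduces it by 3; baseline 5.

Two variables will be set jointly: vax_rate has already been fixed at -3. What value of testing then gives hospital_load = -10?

With vax_rate held at -3:
Intervening on testing fixes its value directly, overriding its dependence on vax_rate.
Substituting into the transmissibility equation gives transmissibility = 3*testing - 6.
So hospital_load = 6*testing + 8.
Solve 6*testing + 8 = -10: testing = (-10 - 8) / 6 = -3.

testing = -3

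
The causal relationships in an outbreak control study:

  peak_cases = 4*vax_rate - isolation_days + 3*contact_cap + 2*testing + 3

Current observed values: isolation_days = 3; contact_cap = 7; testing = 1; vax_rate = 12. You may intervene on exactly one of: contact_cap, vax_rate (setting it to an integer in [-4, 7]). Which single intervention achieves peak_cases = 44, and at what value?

set contact_cap = -2

Intervening on contact_cap: with other inputs at their observed values, peak_cases = 3*contact_cap + 50. Solving for 44 gives contact_cap = -2, within [-4, 7].
Intervening on vax_rate: peak_cases = 4*vax_rate + 23. Reaching 44 requires vax_rate = 21/4, not an integer.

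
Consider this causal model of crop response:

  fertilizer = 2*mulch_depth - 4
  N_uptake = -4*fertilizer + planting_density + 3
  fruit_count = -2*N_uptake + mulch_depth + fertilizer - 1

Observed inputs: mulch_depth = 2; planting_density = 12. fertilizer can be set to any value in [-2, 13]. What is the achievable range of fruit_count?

Intervening on fertilizer fixes its value directly, overriding its dependence on mulch_depth.
Substituting into the N_uptake equation gives N_uptake = -4*fertilizer + 15.
fruit_count becomes 9*fertilizer - 29.
Linear in fertilizer, so extremes are at the endpoints: fertilizer = -2 gives fruit_count = -47; fertilizer = 13 gives fruit_count = 88.

-47 to 88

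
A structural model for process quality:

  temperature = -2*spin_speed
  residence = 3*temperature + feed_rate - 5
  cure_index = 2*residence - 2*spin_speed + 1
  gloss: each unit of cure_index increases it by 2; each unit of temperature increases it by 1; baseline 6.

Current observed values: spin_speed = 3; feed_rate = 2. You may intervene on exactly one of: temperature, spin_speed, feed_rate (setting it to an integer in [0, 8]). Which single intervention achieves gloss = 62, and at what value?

Intervening on temperature: with other inputs at their observed values, gloss = 13*temperature - 16. Solving for 62 gives temperature = 6, within [0, 8].
Intervening on spin_speed: gloss = -30*spin_speed - 4. Reaching 62 requires spin_speed = -11/5, not an integer.
Intervening on feed_rate: gloss = 4*feed_rate - 102. Reaching 62 requires feed_rate = 41, outside [0, 8].

set temperature = 6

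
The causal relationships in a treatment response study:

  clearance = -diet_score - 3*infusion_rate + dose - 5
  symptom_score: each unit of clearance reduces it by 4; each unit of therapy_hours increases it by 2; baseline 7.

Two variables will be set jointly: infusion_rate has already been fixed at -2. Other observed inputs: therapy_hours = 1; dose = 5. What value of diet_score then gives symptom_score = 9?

diet_score = 6

With infusion_rate held at -2:
Substituting into the clearance equation gives clearance = -diet_score + 6.
Substituting into the symptom_score equation gives symptom_score = 4*diet_score - 15.
Solve 4*diet_score - 15 = 9: diet_score = (9 + 15) / 4 = 6.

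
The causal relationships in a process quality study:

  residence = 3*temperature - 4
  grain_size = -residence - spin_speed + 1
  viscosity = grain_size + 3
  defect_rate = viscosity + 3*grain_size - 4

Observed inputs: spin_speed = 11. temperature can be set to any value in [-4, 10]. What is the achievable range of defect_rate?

-145 to 23

Substituting into the grain_size equation gives grain_size = -3*temperature - 6.
Substituting into the viscosity equation gives viscosity = -3*temperature - 3.
defect_rate becomes -12*temperature - 25.
Linear in temperature, so extremes are at the endpoints: temperature = -4 gives defect_rate = 23; temperature = 10 gives defect_rate = -145.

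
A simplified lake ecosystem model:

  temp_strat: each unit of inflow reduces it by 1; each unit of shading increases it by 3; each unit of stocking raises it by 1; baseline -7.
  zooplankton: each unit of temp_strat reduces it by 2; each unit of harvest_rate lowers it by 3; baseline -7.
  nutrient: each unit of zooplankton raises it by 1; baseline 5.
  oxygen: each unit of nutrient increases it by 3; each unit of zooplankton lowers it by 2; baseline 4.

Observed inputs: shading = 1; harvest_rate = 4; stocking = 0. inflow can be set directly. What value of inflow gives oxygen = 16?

Substituting into the temp_strat equation gives temp_strat = -inflow - 4.
zooplankton becomes 2*inflow - 11.
So nutrient = 2*inflow - 6.
This gives oxygen = 2*inflow + 8.
Solve 2*inflow + 8 = 16: inflow = (16 - 8) / 2 = 4.

inflow = 4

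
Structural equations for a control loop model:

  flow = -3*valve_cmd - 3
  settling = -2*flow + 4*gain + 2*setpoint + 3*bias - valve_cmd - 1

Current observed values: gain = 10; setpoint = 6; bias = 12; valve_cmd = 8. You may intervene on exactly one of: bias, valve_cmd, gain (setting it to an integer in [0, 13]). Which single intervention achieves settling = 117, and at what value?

Intervening on bias: settling = 3*bias + 97. Reaching 117 requires bias = 20/3, not an integer.
Intervening on valve_cmd: settling = 5*valve_cmd + 93. Reaching 117 requires valve_cmd = 24/5, not an integer.
Intervening on gain: with other inputs at their observed values, settling = 4*gain + 93. Solving for 117 gives gain = 6, within [0, 13].

set gain = 6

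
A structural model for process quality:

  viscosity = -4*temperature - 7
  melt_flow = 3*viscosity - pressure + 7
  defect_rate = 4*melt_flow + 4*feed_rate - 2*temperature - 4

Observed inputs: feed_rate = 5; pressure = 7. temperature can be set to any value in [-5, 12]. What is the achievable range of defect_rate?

-668 to 182

Substituting into the melt_flow equation gives melt_flow = -12*temperature - 21.
This gives defect_rate = -50*temperature - 68.
Linear in temperature, so extremes are at the endpoints: temperature = -5 gives defect_rate = 182; temperature = 12 gives defect_rate = -668.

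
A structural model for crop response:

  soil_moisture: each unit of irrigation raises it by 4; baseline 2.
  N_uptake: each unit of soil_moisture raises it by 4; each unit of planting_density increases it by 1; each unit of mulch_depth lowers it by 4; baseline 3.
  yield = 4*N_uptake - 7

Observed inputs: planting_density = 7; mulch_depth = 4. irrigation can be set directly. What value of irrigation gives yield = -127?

Substituting into the N_uptake equation gives N_uptake = 16*irrigation + 2.
So yield = 64*irrigation + 1.
Solve 64*irrigation + 1 = -127: irrigation = (-127 - 1) / 64 = -2.

irrigation = -2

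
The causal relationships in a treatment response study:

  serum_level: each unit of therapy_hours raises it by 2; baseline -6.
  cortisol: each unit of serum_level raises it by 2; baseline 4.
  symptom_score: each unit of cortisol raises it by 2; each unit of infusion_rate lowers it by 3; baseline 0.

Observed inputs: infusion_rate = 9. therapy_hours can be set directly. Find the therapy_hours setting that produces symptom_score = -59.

Substituting into the cortisol equation gives cortisol = 4*therapy_hours - 8.
symptom_score becomes 8*therapy_hours - 43.
Solve 8*therapy_hours - 43 = -59: therapy_hours = (-59 + 43) / 8 = -2.

therapy_hours = -2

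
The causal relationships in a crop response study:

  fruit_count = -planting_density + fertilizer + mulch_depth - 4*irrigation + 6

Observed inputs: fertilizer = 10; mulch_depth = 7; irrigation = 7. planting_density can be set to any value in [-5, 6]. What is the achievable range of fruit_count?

Substituting into the fruit_count equation gives fruit_count = -planting_density - 5.
Linear in planting_density, so extremes are at the endpoints: planting_density = -5 gives fruit_count = 0; planting_density = 6 gives fruit_count = -11.

-11 to 0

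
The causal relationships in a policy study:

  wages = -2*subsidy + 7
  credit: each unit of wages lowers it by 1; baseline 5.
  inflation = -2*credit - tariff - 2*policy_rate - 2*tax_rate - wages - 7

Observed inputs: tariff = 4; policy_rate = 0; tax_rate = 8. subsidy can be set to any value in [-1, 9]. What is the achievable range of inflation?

-48 to -28

Substituting into the credit equation gives credit = 2*subsidy - 2.
Substituting into the inflation equation gives inflation = -2*subsidy - 30.
Linear in subsidy, so extremes are at the endpoints: subsidy = -1 gives inflation = -28; subsidy = 9 gives inflation = -48.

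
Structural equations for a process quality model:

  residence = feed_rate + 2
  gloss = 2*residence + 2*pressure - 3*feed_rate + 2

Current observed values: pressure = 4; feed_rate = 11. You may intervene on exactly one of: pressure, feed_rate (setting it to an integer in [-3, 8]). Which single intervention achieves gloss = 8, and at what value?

Intervening on pressure: gloss = 2*pressure - 5. Reaching 8 requires pressure = 13/2, not an integer.
Intervening on feed_rate: with other inputs at their observed values, gloss = -feed_rate + 14. Solving for 8 gives feed_rate = 6, within [-3, 8].

set feed_rate = 6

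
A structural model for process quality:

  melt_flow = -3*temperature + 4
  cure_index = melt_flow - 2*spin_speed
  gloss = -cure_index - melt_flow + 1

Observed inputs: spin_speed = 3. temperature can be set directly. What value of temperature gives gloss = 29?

Substituting into the cure_index equation gives cure_index = -3*temperature - 2.
Substituting into the gloss equation gives gloss = 6*temperature - 1.
Solve 6*temperature - 1 = 29: temperature = (29 + 1) / 6 = 5.

temperature = 5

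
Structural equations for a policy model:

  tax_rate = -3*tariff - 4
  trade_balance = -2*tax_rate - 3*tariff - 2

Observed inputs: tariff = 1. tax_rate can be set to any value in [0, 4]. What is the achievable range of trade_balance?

Intervening on tax_rate fixes its value directly, overriding its dependence on tariff.
Substituting into the trade_balance equation gives trade_balance = -2*tax_rate - 5.
Linear in tax_rate, so extremes are at the endpoints: tax_rate = 0 gives trade_balance = -5; tax_rate = 4 gives trade_balance = -13.

-13 to -5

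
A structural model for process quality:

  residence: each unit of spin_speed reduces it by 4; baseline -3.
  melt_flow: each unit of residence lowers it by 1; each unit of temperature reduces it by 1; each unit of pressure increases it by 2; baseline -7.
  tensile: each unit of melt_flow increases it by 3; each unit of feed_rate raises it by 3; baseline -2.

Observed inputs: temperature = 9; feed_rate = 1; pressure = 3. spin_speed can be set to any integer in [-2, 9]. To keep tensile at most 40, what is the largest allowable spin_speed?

Substituting into the melt_flow equation gives melt_flow = 4*spin_speed - 7.
Substituting into the tensile equation gives tensile = 12*spin_speed - 20.
Require 12*spin_speed - 20 ≤ 40, so spin_speed ≤ 5.
The largest integer in [-2, 9] satisfying this is 5.

spin_speed = 5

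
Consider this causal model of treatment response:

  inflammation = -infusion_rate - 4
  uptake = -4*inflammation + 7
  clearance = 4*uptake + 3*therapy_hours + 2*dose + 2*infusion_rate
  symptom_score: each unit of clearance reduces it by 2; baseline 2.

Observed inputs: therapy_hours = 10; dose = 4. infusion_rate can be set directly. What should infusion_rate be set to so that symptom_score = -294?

Substituting into the uptake equation gives uptake = 4*infusion_rate + 23.
So clearance = 18*infusion_rate + 130.
This gives symptom_score = -36*infusion_rate - 258.
Solve -36*infusion_rate - 258 = -294: infusion_rate = (-294 + 258) / -36 = 1.

infusion_rate = 1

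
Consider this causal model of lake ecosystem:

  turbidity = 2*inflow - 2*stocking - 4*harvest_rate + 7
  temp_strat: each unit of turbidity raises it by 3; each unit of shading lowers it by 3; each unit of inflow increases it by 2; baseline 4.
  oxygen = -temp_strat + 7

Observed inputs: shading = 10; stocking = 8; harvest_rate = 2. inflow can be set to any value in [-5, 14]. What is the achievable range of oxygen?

-28 to 124

Substituting into the turbidity equation gives turbidity = 2*inflow - 17.
Substituting into the temp_strat equation gives temp_strat = 8*inflow - 77.
Substituting into the oxygen equation gives oxygen = -8*inflow + 84.
Linear in inflow, so extremes are at the endpoints: inflow = -5 gives oxygen = 124; inflow = 14 gives oxygen = -28.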